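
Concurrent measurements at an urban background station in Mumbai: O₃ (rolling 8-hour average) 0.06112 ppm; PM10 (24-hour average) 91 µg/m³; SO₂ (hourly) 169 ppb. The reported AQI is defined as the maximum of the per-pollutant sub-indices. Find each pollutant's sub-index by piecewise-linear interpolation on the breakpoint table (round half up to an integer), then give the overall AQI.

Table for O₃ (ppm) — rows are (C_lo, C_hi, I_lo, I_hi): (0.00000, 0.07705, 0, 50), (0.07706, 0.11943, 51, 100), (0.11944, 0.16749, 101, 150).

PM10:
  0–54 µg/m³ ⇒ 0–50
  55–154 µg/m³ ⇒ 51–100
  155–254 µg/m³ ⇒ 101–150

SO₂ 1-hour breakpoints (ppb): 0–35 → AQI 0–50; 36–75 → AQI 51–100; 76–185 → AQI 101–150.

O₃: 0.06112 lies in 0.00000–0.07705, so I_lo=0, I_hi=50, C_lo=0.00000, C_hi=0.07705.
(50−0)/(0.07705−0.00000) × (0.06112−0.00000) + 0 = 50/0.07705 × 0.06112 + 0 ≈ 39.66 → 40.
PM10: 91 lies in 55–154, so I_lo=51, I_hi=100, C_lo=55, C_hi=154.
(100−51)/(154−55) × (91−55) + 51 = 49/99 × 36 + 51 ≈ 68.82 → 69.
SO₂: row 76–185 (AQI 101–150). (150−101)·(169−76)/(185−76) + 101 = 49·93/109 + 101 ≈ 142.81 → 143.
Sub-indices: O₃→40, PM10→69, SO₂→143. Overall AQI = max = 143; dominant pollutant is SO₂.

143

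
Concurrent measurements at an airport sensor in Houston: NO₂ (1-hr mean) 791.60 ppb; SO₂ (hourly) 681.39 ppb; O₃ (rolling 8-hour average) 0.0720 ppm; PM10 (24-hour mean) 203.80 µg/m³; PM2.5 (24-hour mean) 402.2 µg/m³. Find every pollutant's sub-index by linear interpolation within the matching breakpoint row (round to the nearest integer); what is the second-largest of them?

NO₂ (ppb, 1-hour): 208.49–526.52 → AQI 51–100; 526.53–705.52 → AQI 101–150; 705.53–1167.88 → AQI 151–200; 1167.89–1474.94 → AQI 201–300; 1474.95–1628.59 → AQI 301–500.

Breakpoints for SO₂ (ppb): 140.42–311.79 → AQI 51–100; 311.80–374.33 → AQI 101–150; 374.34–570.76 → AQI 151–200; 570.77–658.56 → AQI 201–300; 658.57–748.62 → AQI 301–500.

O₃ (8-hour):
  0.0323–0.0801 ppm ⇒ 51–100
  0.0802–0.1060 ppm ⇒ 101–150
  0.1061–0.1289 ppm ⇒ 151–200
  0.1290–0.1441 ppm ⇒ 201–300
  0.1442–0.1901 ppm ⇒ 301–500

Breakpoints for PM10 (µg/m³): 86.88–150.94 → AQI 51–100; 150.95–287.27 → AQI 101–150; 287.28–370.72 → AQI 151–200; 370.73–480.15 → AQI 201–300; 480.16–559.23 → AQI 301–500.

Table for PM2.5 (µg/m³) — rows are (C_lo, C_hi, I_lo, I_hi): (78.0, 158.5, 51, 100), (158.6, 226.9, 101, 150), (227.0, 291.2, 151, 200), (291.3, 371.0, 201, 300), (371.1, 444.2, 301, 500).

NO₂: 791.60 lies in 705.53–1167.88, so I_lo=151, I_hi=200, C_lo=705.53, C_hi=1167.88.
(200−151)/(1167.88−705.53) × (791.60−705.53) + 151 = 49/462.35 × 86.07 + 151 ≈ 160.12 → 160.
SO₂: 681.39 lies in 658.57–748.62, so I_lo=301, I_hi=500, C_lo=658.57, C_hi=748.62.
(500−301)/(748.62−658.57) × (681.39−658.57) + 301 = 199/90.05 × 22.82 + 301 ≈ 351.43 → 351.
O₃: 0.0720 lies in 0.0323–0.0801, so I_lo=51, I_hi=100, C_lo=0.0323, C_hi=0.0801.
(100−51)/(0.0801−0.0323) × (0.0720−0.0323) + 51 = 49/0.0478 × 0.0397 + 51 ≈ 91.70 → 92.
PM10: row 150.95–287.27 (AQI 101–150). (150−101)·(203.80−150.95)/(287.27−150.95) + 101 = 49·52.85/136.32 + 101 ≈ 120.00 → 120.
PM2.5: 402.2 ∈ [371.1, 444.2] ↔ index [301, 500].
301 + (402.2−371.1)·(500−301)/(444.2−371.1) = 301 + 31.1·199/73.1 ≈ 385.66, so AQI = 386.
Sub-indices: NO₂→160, SO₂→351, O₃→92, PM10→120, PM2.5→386. Ranked high→low: 386, 351, 160, 120, 92. Second-highest sub-index = 351.

351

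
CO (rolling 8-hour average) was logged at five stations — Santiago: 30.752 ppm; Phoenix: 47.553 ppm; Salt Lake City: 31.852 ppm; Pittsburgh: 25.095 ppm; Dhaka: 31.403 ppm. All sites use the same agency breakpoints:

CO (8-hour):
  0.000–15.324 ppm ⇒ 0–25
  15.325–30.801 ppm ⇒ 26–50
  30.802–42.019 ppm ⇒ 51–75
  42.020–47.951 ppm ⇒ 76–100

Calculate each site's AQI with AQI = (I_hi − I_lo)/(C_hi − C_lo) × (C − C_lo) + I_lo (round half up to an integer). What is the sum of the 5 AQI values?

Santiago: row 15.325–30.801 (AQI 26–50). (50−26)·(30.752−15.325)/(30.801−15.325) + 26 = 24·15.427/15.476 + 26 ≈ 49.92 → 50.
Phoenix 47.553: bracket 42.020–47.951 → index 76–100; slope 24/5.931, offset 5.533.
AQI = 76 + 24/5.931·5.533 ≈ 98.39 ⇒ 98.
Salt Lake City: 31.852 lies in 30.802–42.019, so I_lo=51, I_hi=75, C_lo=30.802, C_hi=42.019.
(75−51)/(42.019−30.802) × (31.852−30.802) + 51 = 24/11.217 × 1.050 + 51 ≈ 53.25 → 53.
Pittsburgh: 25.095 ∈ [15.325, 30.801] ↔ index [26, 50].
26 + (25.095−15.325)·(50−26)/(30.801−15.325) = 26 + 9.770·24/15.476 ≈ 41.15, so AQI = 41.
Dhaka: 31.403 lies in 30.802–42.019, so I_lo=51, I_hi=75, C_lo=30.802, C_hi=42.019.
(75−51)/(42.019−30.802) × (31.403−30.802) + 51 = 24/11.217 × 0.601 + 51 ≈ 52.29 → 52.
AQIs: Santiago=50, Phoenix=98, Salt Lake City=53, Pittsburgh=41, Dhaka=52. Sum = 50 + 98 + 53 + 41 + 52 = 294.

294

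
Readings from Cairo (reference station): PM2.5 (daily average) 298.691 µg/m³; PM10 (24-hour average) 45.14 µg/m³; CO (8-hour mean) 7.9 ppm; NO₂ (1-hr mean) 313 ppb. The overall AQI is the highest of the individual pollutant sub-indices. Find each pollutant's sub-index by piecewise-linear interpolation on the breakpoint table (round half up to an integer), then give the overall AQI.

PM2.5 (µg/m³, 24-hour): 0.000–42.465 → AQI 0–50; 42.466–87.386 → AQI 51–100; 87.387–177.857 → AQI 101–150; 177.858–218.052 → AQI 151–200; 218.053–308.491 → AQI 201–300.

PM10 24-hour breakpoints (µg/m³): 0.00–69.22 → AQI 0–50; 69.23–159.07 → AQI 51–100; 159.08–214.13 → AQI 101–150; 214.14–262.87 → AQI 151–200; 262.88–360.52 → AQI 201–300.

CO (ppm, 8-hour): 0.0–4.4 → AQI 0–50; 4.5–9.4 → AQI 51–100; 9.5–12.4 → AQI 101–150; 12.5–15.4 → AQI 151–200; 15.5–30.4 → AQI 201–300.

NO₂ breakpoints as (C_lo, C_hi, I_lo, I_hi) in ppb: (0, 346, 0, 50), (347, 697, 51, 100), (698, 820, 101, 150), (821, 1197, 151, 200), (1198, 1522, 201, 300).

PM2.5 298.691: bracket 218.053–308.491 → index 201–300; slope 99/90.438, offset 80.638.
AQI = 201 + 99/90.438·80.638 ≈ 289.27 ⇒ 289.
PM10: 45.14 lies in 0.00–69.22, so I_lo=0, I_hi=50, C_lo=0.00, C_hi=69.22.
(50−0)/(69.22−0.00) × (45.14−0.00) + 0 = 50/69.22 × 45.14 + 0 ≈ 32.61 → 33.
CO 7.9: bracket 4.5–9.4 → index 51–100; slope 49/4.9, offset 3.4.
AQI = 51 + 49/4.9·3.4 ≈ 85.00 ⇒ 85.
NO₂: row 0–346 (AQI 0–50). (50−0)·(313−0)/(346−0) + 0 = 50·313/346 + 0 ≈ 45.23 → 45.
Sub-indices: PM2.5→289, PM10→33, CO→85, NO₂→45. Overall AQI = max = 289; dominant pollutant is PM2.5.
AQI 289: Very Unhealthy.

289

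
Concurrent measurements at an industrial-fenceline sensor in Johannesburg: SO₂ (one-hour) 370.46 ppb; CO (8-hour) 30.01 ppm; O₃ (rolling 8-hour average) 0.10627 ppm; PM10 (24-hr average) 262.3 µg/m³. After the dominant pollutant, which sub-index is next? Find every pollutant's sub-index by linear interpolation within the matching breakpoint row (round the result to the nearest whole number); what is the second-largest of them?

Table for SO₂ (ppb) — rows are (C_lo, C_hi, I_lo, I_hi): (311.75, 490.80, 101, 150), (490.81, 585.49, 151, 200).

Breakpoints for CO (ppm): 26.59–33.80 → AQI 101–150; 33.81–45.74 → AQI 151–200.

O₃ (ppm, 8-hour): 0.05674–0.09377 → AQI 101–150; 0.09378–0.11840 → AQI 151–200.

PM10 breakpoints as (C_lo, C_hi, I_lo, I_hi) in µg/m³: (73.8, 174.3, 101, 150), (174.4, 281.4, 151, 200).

SO₂: 370.46 lies in 311.75–490.80, so I_lo=101, I_hi=150, C_lo=311.75, C_hi=490.80.
(150−101)/(490.80−311.75) × (370.46−311.75) + 101 = 49/179.05 × 58.71 + 101 ≈ 117.07 → 117.
CO: 30.01 lies in 26.59–33.80, so I_lo=101, I_hi=150, C_lo=26.59, C_hi=33.80.
(150−101)/(33.80−26.59) × (30.01−26.59) + 101 = 49/7.21 × 3.42 + 101 ≈ 124.24 → 124.
O₃: row 0.09378–0.11840 (AQI 151–200). (200−151)·(0.10627−0.09378)/(0.11840−0.09378) + 151 = 49·0.01249/0.02462 + 151 ≈ 175.86 → 176.
PM10: row 174.4–281.4 (AQI 151–200). (200−151)·(262.3−174.4)/(281.4−174.4) + 151 = 49·87.9/107.0 + 151 ≈ 191.25 → 191.
Sub-indices: SO₂→117, CO→124, O₃→176, PM10→191. Ranked high→low: 191, 176, 124, 117. Second-highest sub-index = 176.

176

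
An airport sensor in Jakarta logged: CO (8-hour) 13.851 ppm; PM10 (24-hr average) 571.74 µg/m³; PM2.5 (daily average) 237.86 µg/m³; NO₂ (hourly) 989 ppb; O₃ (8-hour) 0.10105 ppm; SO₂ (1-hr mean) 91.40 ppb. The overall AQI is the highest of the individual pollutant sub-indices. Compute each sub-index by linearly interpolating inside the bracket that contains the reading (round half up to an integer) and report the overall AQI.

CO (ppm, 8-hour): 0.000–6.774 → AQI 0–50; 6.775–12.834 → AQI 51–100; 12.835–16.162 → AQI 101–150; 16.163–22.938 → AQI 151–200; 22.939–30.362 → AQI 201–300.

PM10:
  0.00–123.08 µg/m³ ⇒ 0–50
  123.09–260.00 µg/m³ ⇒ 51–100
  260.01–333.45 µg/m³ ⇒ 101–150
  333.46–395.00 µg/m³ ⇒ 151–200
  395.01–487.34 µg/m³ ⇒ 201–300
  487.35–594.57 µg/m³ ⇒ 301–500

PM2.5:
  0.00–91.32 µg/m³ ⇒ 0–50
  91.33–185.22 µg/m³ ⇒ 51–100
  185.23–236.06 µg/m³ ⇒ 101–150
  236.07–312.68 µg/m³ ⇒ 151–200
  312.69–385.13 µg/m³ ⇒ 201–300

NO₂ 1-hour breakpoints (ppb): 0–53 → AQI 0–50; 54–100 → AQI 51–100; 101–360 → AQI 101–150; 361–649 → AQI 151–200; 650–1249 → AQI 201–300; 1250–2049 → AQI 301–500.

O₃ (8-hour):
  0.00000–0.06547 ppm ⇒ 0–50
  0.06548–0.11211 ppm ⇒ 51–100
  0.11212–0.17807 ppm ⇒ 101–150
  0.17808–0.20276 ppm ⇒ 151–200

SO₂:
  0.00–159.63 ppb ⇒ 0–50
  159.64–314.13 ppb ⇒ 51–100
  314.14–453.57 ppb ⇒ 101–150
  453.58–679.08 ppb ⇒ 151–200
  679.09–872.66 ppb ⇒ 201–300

458

CO: 13.851 lies in 12.835–16.162, so I_lo=101, I_hi=150, C_lo=12.835, C_hi=16.162.
(150−101)/(16.162−12.835) × (13.851−12.835) + 101 = 49/3.327 × 1.016 + 101 ≈ 115.96 → 116.
PM10 571.74: bracket 487.35–594.57 → index 301–500; slope 199/107.22, offset 84.39.
AQI = 301 + 199/107.22·84.39 ≈ 457.63 ⇒ 458.
PM2.5 237.86: bracket 236.07–312.68 → index 151–200; slope 49/76.61, offset 1.79.
AQI = 151 + 49/76.61·1.79 ≈ 152.14 ⇒ 152.
NO₂: 989 ∈ [650, 1249] ↔ index [201, 300].
201 + (989−650)·(300−201)/(1249−650) = 201 + 339·99/599 ≈ 257.03, so AQI = 257.
O₃: 0.10105 lies in 0.06548–0.11211, so I_lo=51, I_hi=100, C_lo=0.06548, C_hi=0.11211.
(100−51)/(0.11211−0.06548) × (0.10105−0.06548) + 51 = 49/0.04663 × 0.03557 + 51 ≈ 88.38 → 88.
SO₂: 91.40 lies in 0.00–159.63, so I_lo=0, I_hi=50, C_lo=0.00, C_hi=159.63.
(50−0)/(159.63−0.00) × (91.40−0.00) + 0 = 50/159.63 × 91.40 + 0 ≈ 28.63 → 29.
Sub-indices: CO→116, PM10→458, PM2.5→152, NO₂→257, O₃→88, SO₂→29. Overall AQI = max = 458; dominant pollutant is PM10.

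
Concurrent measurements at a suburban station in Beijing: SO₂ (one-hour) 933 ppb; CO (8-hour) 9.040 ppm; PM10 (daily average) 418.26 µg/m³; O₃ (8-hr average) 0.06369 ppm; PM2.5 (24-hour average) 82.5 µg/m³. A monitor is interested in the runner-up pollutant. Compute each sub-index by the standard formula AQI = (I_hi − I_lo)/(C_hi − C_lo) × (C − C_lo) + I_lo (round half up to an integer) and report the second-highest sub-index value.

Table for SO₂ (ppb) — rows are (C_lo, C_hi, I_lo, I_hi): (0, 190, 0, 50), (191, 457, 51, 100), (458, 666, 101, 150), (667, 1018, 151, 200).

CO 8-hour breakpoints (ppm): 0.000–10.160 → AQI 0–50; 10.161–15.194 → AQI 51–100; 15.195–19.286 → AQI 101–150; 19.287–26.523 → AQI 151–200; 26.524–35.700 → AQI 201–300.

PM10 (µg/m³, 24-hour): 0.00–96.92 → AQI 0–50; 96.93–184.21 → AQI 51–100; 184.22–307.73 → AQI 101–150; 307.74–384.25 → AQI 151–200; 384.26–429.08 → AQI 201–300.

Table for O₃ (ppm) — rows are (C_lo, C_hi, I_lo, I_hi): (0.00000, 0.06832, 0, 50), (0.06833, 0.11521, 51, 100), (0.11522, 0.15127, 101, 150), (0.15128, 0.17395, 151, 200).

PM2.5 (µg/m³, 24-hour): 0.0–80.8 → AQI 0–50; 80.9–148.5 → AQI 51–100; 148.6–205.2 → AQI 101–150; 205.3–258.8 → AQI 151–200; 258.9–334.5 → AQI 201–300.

188

SO₂ 933: bracket 667–1018 → index 151–200; slope 49/351, offset 266.
AQI = 151 + 49/351·266 ≈ 188.13 ⇒ 188.
CO: 9.040 lies in 0.000–10.160, so I_lo=0, I_hi=50, C_lo=0.000, C_hi=10.160.
(50−0)/(10.160−0.000) × (9.040−0.000) + 0 = 50/10.160 × 9.040 + 0 ≈ 44.49 → 44.
PM10: 418.26 lies in 384.26–429.08, so I_lo=201, I_hi=300, C_lo=384.26, C_hi=429.08.
(300−201)/(429.08−384.26) × (418.26−384.26) + 201 = 99/44.82 × 34.00 + 201 ≈ 276.10 → 276.
O₃: 0.06369 ∈ [0.00000, 0.06832] ↔ index [0, 50].
0 + (0.06369−0.00000)·(50−0)/(0.06832−0.00000) = 0 + 0.06369·50/0.06832 ≈ 46.61, so AQI = 47.
PM2.5: 82.5 ∈ [80.9, 148.5] ↔ index [51, 100].
51 + (82.5−80.9)·(100−51)/(148.5−80.9) = 51 + 1.6·49/67.6 ≈ 52.16, so AQI = 52.
Sub-indices: SO₂→188, CO→44, PM10→276, O₃→47, PM2.5→52. Ranked high→low: 276, 188, 52, 47, 44. Second-highest sub-index = 188.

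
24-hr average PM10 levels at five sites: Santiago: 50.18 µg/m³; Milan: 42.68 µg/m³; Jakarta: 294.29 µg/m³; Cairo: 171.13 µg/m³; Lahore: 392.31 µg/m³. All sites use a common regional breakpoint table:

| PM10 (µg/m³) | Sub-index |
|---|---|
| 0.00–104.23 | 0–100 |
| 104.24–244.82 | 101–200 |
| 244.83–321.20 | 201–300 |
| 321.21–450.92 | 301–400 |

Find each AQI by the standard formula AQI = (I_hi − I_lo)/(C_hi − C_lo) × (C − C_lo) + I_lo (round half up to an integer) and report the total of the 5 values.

857

Santiago: 50.18 ∈ [0.00, 104.23] ↔ index [0, 100].
0 + (50.18−0.00)·(100−0)/(104.23−0.00) = 0 + 50.18·100/104.23 ≈ 48.14, so AQI = 48.
Milan: row 0.00–104.23 (AQI 0–100). (100−0)·(42.68−0.00)/(104.23−0.00) + 0 = 100·42.68/104.23 + 0 ≈ 40.95 → 41.
Jakarta: row 244.83–321.20 (AQI 201–300). (300−201)·(294.29−244.83)/(321.20−244.83) + 201 = 99·49.46/76.37 + 201 ≈ 265.12 → 265.
Cairo: 171.13 ∈ [104.24, 244.82] ↔ index [101, 200].
101 + (171.13−104.24)·(200−101)/(244.82−104.24) = 101 + 66.89·99/140.58 ≈ 148.11, so AQI = 148.
Lahore 392.31: bracket 321.21–450.92 → index 301–400; slope 99/129.71, offset 71.10.
AQI = 301 + 99/129.71·71.10 ≈ 355.27 ⇒ 355.
AQIs: Santiago=48, Milan=41, Jakarta=265, Cairo=148, Lahore=355. Sum = 48 + 41 + 265 + 148 + 355 = 857.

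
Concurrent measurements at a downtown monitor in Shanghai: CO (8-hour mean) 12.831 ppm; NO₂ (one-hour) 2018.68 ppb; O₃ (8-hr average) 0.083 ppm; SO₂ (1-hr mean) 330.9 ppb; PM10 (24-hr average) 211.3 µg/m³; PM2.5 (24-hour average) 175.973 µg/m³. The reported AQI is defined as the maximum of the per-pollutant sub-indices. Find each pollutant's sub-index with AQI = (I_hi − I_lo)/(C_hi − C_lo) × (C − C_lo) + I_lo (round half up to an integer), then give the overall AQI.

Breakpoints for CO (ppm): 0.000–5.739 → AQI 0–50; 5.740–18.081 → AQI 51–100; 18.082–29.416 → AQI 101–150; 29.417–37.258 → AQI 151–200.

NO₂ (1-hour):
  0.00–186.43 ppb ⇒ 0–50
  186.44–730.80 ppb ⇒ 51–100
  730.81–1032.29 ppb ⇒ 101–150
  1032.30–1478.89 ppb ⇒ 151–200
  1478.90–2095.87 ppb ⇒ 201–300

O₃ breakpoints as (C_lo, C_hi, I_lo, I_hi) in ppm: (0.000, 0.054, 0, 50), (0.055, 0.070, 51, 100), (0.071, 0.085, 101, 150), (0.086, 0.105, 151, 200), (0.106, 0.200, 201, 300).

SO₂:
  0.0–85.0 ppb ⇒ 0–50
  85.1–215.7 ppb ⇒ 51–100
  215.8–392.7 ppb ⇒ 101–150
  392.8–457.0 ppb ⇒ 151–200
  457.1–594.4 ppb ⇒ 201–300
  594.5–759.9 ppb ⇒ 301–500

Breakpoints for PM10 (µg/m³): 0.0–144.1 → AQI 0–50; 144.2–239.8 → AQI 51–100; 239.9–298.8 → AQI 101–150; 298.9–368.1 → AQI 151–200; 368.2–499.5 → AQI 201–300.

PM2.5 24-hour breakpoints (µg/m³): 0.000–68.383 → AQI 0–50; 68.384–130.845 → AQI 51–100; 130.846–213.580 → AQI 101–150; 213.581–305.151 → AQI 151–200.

288

CO: row 5.740–18.081 (AQI 51–100). (100−51)·(12.831−5.740)/(18.081−5.740) + 51 = 49·7.091/12.341 + 51 ≈ 79.15 → 79.
NO₂: 2018.68 lies in 1478.90–2095.87, so I_lo=201, I_hi=300, C_lo=1478.90, C_hi=2095.87.
(300−201)/(2095.87−1478.90) × (2018.68−1478.90) + 201 = 99/616.97 × 539.78 + 201 ≈ 287.61 → 288.
O₃ 0.083: bracket 0.071–0.085 → index 101–150; slope 49/0.014, offset 0.012.
AQI = 101 + 49/0.014·0.012 ≈ 143.00 ⇒ 143.
SO₂: 330.9 lies in 215.8–392.7, so I_lo=101, I_hi=150, C_lo=215.8, C_hi=392.7.
(150−101)/(392.7−215.8) × (330.9−215.8) + 101 = 49/176.9 × 115.1 + 101 ≈ 132.88 → 133.
PM10: row 144.2–239.8 (AQI 51–100). (100−51)·(211.3−144.2)/(239.8−144.2) + 51 = 49·67.1/95.6 + 51 ≈ 85.39 → 85.
PM2.5: 175.973 lies in 130.846–213.580, so I_lo=101, I_hi=150, C_lo=130.846, C_hi=213.580.
(150−101)/(213.580−130.846) × (175.973−130.846) + 101 = 49/82.734 × 45.127 + 101 ≈ 127.73 → 128.
Sub-indices: CO→79, NO₂→288, O₃→143, SO₂→133, PM10→85, PM2.5→128. Overall AQI = max = 288; dominant pollutant is NO₂.
AQI 288: Very Unhealthy.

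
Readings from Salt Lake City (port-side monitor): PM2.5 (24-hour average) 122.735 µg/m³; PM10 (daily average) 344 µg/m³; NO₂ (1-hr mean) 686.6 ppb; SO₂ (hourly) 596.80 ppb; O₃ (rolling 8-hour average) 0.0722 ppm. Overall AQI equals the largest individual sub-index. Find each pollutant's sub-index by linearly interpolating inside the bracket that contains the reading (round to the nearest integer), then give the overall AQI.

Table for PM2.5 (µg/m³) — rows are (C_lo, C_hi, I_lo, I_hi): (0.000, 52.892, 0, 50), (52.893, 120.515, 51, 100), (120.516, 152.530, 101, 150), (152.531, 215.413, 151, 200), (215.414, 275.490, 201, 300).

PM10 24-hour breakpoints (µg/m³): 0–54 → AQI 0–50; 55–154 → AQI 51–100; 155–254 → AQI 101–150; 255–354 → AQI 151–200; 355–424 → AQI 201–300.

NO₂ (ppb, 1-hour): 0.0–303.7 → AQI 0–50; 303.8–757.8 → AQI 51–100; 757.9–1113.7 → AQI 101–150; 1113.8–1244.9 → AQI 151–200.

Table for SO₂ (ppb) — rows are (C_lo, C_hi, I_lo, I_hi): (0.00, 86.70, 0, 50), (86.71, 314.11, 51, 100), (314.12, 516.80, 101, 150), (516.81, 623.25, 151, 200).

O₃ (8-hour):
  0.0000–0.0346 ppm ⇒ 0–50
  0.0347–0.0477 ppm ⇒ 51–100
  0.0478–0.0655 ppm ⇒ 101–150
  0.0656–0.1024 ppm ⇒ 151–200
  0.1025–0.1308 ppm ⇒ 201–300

PM2.5 122.735: bracket 120.516–152.530 → index 101–150; slope 49/32.014, offset 2.219.
AQI = 101 + 49/32.014·2.219 ≈ 104.40 ⇒ 104.
PM10 344: bracket 255–354 → index 151–200; slope 49/99, offset 89.
AQI = 151 + 49/99·89 ≈ 195.05 ⇒ 195.
NO₂: 686.6 ∈ [303.8, 757.8] ↔ index [51, 100].
51 + (686.6−303.8)·(100−51)/(757.8−303.8) = 51 + 382.8·49/454.0 ≈ 92.32, so AQI = 92.
SO₂: 596.80 lies in 516.81–623.25, so I_lo=151, I_hi=200, C_lo=516.81, C_hi=623.25.
(200−151)/(623.25−516.81) × (596.80−516.81) + 151 = 49/106.44 × 79.99 + 151 ≈ 187.82 → 188.
O₃: 0.0722 lies in 0.0656–0.1024, so I_lo=151, I_hi=200, C_lo=0.0656, C_hi=0.1024.
(200−151)/(0.1024−0.0656) × (0.0722−0.0656) + 151 = 49/0.0368 × 0.0066 + 151 ≈ 159.79 → 160.
Sub-indices: PM2.5→104, PM10→195, NO₂→92, SO₂→188, O₃→160. Overall AQI = max = 195; dominant pollutant is PM10.

195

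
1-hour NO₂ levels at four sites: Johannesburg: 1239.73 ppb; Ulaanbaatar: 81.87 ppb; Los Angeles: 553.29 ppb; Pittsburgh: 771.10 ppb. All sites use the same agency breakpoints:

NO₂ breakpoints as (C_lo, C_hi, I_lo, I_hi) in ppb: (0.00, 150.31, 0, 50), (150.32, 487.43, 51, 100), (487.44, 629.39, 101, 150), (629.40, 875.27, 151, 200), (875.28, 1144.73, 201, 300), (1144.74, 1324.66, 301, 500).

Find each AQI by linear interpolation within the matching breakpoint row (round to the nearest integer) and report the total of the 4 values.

Johannesburg: row 1144.74–1324.66 (AQI 301–500). (500−301)·(1239.73−1144.74)/(1324.66−1144.74) + 301 = 199·94.99/179.92 + 301 ≈ 406.06 → 406.
Ulaanbaatar: 81.87 ∈ [0.00, 150.31] ↔ index [0, 50].
0 + (81.87−0.00)·(50−0)/(150.31−0.00) = 0 + 81.87·50/150.31 ≈ 27.23, so AQI = 27.
Los Angeles 553.29: bracket 487.44–629.39 → index 101–150; slope 49/141.95, offset 65.85.
AQI = 101 + 49/141.95·65.85 ≈ 123.73 ⇒ 124.
Pittsburgh: row 629.40–875.27 (AQI 151–200). (200−151)·(771.10−629.40)/(875.27−629.40) + 151 = 49·141.70/245.87 + 151 ≈ 179.24 → 179.
AQIs: Johannesburg=406, Ulaanbaatar=27, Los Angeles=124, Pittsburgh=179. Sum = 406 + 27 + 124 + 179 = 736.

736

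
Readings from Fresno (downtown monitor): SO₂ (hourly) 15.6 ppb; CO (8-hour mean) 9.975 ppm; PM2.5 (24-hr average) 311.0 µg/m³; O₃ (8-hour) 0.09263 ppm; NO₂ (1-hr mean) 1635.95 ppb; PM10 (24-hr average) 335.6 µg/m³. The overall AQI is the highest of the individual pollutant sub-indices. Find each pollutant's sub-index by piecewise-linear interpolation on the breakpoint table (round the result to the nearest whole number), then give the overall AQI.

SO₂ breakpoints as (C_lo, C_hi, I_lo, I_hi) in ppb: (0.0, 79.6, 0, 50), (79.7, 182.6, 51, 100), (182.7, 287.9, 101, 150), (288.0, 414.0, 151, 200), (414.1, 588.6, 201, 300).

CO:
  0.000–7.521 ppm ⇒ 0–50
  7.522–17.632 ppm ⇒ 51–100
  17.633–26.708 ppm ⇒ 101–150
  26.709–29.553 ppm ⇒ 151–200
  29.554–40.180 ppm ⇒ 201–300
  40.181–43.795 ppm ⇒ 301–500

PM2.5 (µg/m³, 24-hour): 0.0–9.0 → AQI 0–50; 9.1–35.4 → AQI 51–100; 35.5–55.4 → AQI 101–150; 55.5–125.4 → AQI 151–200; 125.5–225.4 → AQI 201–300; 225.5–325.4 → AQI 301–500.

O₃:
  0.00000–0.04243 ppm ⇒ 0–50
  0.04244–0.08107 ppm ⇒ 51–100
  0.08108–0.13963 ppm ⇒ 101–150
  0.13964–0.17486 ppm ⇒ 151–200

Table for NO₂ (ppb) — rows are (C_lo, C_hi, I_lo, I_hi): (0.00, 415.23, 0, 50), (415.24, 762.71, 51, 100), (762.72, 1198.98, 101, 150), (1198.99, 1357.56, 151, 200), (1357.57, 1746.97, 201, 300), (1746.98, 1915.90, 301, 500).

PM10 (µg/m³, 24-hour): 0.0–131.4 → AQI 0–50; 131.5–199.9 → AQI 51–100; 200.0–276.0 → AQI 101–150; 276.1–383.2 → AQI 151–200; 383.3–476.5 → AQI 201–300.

471

SO₂: 15.6 ∈ [0.0, 79.6] ↔ index [0, 50].
0 + (15.6−0.0)·(50−0)/(79.6−0.0) = 0 + 15.6·50/79.6 ≈ 9.80, so AQI = 10.
CO: 9.975 ∈ [7.522, 17.632] ↔ index [51, 100].
51 + (9.975−7.522)·(100−51)/(17.632−7.522) = 51 + 2.453·49/10.110 ≈ 62.89, so AQI = 63.
PM2.5: 311.0 lies in 225.5–325.4, so I_lo=301, I_hi=500, C_lo=225.5, C_hi=325.4.
(500−301)/(325.4−225.5) × (311.0−225.5) + 301 = 199/99.9 × 85.5 + 301 ≈ 471.32 → 471.
O₃ 0.09263: bracket 0.08108–0.13963 → index 101–150; slope 49/0.05855, offset 0.01155.
AQI = 101 + 49/0.05855·0.01155 ≈ 110.67 ⇒ 111.
NO₂ 1635.95: bracket 1357.57–1746.97 → index 201–300; slope 99/389.40, offset 278.38.
AQI = 201 + 99/389.40·278.38 ≈ 271.77 ⇒ 272.
PM10: row 276.1–383.2 (AQI 151–200). (200−151)·(335.6−276.1)/(383.2−276.1) + 151 = 49·59.5/107.1 + 151 ≈ 178.22 → 178.
Sub-indices: SO₂→10, CO→63, PM2.5→471, O₃→111, NO₂→272, PM10→178. Overall AQI = max = 471; dominant pollutant is PM2.5.
AQI 471: Hazardous.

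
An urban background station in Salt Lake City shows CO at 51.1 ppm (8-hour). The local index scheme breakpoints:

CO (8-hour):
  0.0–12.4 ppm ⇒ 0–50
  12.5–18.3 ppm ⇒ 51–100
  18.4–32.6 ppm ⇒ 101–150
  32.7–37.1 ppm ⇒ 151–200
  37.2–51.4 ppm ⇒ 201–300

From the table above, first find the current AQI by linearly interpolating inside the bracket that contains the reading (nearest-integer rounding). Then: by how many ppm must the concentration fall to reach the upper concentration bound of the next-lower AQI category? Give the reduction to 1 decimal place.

CO: row 37.2–51.4 (AQI 201–300). (300−201)·(51.1−37.2)/(51.4−37.2) + 201 = 99·13.9/14.2 + 201 ≈ 297.91 → 298.
Current AQI 298 is in the Very Unhealthy range (201–300). The next-lower category tops out at AQI 200, whose upper concentration bound is 37.1 ppm.
Reduction needed = 51.1 − 37.1 = 14.0 ppm.

14.0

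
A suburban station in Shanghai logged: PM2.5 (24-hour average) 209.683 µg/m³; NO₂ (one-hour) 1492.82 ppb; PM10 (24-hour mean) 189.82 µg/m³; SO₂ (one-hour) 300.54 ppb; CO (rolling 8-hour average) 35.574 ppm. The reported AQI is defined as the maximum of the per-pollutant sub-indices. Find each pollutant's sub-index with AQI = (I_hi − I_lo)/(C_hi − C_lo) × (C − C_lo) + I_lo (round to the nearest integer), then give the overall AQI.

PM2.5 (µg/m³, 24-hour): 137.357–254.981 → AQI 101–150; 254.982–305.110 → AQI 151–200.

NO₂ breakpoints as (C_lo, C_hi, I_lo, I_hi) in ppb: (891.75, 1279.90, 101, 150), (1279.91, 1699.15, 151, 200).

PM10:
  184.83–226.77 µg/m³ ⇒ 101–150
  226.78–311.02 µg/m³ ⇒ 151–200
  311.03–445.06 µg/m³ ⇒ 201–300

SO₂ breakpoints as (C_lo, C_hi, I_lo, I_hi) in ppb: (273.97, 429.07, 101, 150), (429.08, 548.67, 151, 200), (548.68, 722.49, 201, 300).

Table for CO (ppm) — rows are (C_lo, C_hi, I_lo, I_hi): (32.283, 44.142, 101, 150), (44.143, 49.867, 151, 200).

PM2.5: 209.683 ∈ [137.357, 254.981] ↔ index [101, 150].
101 + (209.683−137.357)·(150−101)/(254.981−137.357) = 101 + 72.326·49/117.624 ≈ 131.13, so AQI = 131.
NO₂: 1492.82 lies in 1279.91–1699.15, so I_lo=151, I_hi=200, C_lo=1279.91, C_hi=1699.15.
(200−151)/(1699.15−1279.91) × (1492.82−1279.91) + 151 = 49/419.24 × 212.91 + 151 ≈ 175.88 → 176.
PM10: row 184.83–226.77 (AQI 101–150). (150−101)·(189.82−184.83)/(226.77−184.83) + 101 = 49·4.99/41.94 + 101 ≈ 106.83 → 107.
SO₂ 300.54: bracket 273.97–429.07 → index 101–150; slope 49/155.10, offset 26.57.
AQI = 101 + 49/155.10·26.57 ≈ 109.39 ⇒ 109.
CO: 35.574 lies in 32.283–44.142, so I_lo=101, I_hi=150, C_lo=32.283, C_hi=44.142.
(150−101)/(44.142−32.283) × (35.574−32.283) + 101 = 49/11.859 × 3.291 + 101 ≈ 114.60 → 115.
Sub-indices: PM2.5→131, NO₂→176, PM10→107, SO₂→109, CO→115. Overall AQI = max = 176; dominant pollutant is NO₂.
AQI 176: Unhealthy.

176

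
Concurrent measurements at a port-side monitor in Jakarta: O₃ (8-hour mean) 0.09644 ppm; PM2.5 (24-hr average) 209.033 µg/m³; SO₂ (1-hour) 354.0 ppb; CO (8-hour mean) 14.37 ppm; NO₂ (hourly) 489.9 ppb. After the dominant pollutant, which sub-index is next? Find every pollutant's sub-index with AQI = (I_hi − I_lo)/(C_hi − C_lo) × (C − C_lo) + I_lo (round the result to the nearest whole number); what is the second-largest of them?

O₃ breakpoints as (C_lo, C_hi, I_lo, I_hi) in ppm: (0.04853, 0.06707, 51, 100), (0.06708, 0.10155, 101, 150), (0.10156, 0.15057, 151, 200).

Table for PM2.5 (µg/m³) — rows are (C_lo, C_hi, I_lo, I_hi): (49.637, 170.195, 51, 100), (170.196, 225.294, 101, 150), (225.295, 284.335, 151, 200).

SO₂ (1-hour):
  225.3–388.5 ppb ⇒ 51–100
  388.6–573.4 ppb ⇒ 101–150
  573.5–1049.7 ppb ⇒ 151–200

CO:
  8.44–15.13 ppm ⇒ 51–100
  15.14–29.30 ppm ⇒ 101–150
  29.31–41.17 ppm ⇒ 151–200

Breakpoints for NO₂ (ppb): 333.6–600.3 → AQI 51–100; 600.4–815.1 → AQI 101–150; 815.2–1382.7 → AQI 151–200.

O₃: 0.09644 ∈ [0.06708, 0.10155] ↔ index [101, 150].
101 + (0.09644−0.06708)·(150−101)/(0.10155−0.06708) = 101 + 0.02936·49/0.03447 ≈ 142.74, so AQI = 143.
PM2.5 209.033: bracket 170.196–225.294 → index 101–150; slope 49/55.098, offset 38.837.
AQI = 101 + 49/55.098·38.837 ≈ 135.54 ⇒ 136.
SO₂: 354.0 lies in 225.3–388.5, so I_lo=51, I_hi=100, C_lo=225.3, C_hi=388.5.
(100−51)/(388.5−225.3) × (354.0−225.3) + 51 = 49/163.2 × 128.7 + 51 ≈ 89.64 → 90.
CO: row 8.44–15.13 (AQI 51–100). (100−51)·(14.37−8.44)/(15.13−8.44) + 51 = 49·5.93/6.69 + 51 ≈ 94.43 → 94.
NO₂ 489.9: bracket 333.6–600.3 → index 51–100; slope 49/266.7, offset 156.3.
AQI = 51 + 49/266.7·156.3 ≈ 79.72 ⇒ 80.
Sub-indices: O₃→143, PM2.5→136, SO₂→90, CO→94, NO₂→80. Ranked high→low: 143, 136, 94, 90, 80. Second-highest sub-index = 136.

136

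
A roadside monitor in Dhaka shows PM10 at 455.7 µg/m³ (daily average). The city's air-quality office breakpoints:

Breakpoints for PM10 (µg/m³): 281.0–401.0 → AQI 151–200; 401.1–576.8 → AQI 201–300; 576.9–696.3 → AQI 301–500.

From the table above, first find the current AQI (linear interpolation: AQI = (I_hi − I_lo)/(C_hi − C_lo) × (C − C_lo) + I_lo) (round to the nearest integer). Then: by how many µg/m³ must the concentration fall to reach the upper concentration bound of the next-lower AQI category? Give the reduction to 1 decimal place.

PM10: 455.7 lies in 401.1–576.8, so I_lo=201, I_hi=300, C_lo=401.1, C_hi=576.8.
(300−201)/(576.8−401.1) × (455.7−401.1) + 201 = 99/175.7 × 54.6 + 201 ≈ 231.76 → 232.
Current AQI 232 is in the Very Unhealthy range (201–300). The next-lower category tops out at AQI 200, whose upper concentration bound is 401.0 µg/m³.
Reduction needed = 455.7 − 401.0 = 54.7 µg/m³.

54.7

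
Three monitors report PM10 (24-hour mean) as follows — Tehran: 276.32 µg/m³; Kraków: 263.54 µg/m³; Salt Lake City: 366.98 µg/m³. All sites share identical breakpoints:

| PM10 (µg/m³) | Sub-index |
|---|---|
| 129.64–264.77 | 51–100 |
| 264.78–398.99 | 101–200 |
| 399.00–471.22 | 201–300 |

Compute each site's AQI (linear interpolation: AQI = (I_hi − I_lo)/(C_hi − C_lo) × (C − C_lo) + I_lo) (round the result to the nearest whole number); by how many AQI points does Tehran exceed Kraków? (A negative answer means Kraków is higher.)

Tehran: row 264.78–398.99 (AQI 101–200). (200−101)·(276.32−264.78)/(398.99−264.78) + 101 = 99·11.54/134.21 + 101 ≈ 109.51 → 110.
Kraków: 263.54 ∈ [129.64, 264.77] ↔ index [51, 100].
51 + (263.54−129.64)·(100−51)/(264.77−129.64) = 51 + 133.90·49/135.13 ≈ 99.55, so AQI = 100.
Salt Lake City: row 264.78–398.99 (AQI 101–200). (200−101)·(366.98−264.78)/(398.99−264.78) + 101 = 99·102.20/134.21 + 101 ≈ 176.39 → 176.
AQIs: Tehran=110, Kraków=100, Salt Lake City=176. Tehran (110) − Kraków (100) = 10.

10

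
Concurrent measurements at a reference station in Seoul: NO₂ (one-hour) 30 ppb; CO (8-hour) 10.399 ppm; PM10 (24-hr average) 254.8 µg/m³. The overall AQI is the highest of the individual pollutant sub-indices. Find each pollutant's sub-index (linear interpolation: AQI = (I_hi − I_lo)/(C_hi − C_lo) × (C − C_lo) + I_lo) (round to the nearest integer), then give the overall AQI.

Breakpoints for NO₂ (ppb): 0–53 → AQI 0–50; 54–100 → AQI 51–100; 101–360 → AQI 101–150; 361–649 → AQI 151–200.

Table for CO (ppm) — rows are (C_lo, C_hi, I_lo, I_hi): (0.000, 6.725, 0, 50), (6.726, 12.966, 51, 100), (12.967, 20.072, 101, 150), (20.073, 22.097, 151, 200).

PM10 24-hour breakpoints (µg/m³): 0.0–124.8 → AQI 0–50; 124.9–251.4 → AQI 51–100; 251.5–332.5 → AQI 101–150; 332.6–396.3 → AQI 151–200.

NO₂: row 0–53 (AQI 0–50). (50−0)·(30−0)/(53−0) + 0 = 50·30/53 + 0 ≈ 28.30 → 28.
CO 10.399: bracket 6.726–12.966 → index 51–100; slope 49/6.240, offset 3.673.
AQI = 51 + 49/6.240·3.673 ≈ 79.84 ⇒ 80.
PM10: 254.8 ∈ [251.5, 332.5] ↔ index [101, 150].
101 + (254.8−251.5)·(150−101)/(332.5−251.5) = 101 + 3.3·49/81.0 ≈ 103.00, so AQI = 103.
Sub-indices: NO₂→28, CO→80, PM10→103. Overall AQI = max = 103; dominant pollutant is PM10.

103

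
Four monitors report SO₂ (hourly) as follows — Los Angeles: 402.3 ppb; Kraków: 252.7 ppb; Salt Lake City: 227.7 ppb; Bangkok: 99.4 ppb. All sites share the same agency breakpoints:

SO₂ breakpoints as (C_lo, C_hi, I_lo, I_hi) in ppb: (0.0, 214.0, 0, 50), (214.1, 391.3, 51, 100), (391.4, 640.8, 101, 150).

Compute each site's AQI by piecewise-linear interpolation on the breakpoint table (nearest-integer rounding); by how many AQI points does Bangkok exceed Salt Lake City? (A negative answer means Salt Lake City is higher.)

-32

Los Angeles: row 391.4–640.8 (AQI 101–150). (150−101)·(402.3−391.4)/(640.8−391.4) + 101 = 49·10.9/249.4 + 101 ≈ 103.14 → 103.
Kraków: 252.7 ∈ [214.1, 391.3] ↔ index [51, 100].
51 + (252.7−214.1)·(100−51)/(391.3−214.1) = 51 + 38.6·49/177.2 ≈ 61.67, so AQI = 62.
Salt Lake City: row 214.1–391.3 (AQI 51–100). (100−51)·(227.7−214.1)/(391.3−214.1) + 51 = 49·13.6/177.2 + 51 ≈ 54.76 → 55.
Bangkok: 99.4 lies in 0.0–214.0, so I_lo=0, I_hi=50, C_lo=0.0, C_hi=214.0.
(50−0)/(214.0−0.0) × (99.4−0.0) + 0 = 50/214.0 × 99.4 + 0 ≈ 23.22 → 23.
AQIs: Los Angeles=103, Kraków=62, Salt Lake City=55, Bangkok=23. Bangkok (23) − Salt Lake City (55) = -32.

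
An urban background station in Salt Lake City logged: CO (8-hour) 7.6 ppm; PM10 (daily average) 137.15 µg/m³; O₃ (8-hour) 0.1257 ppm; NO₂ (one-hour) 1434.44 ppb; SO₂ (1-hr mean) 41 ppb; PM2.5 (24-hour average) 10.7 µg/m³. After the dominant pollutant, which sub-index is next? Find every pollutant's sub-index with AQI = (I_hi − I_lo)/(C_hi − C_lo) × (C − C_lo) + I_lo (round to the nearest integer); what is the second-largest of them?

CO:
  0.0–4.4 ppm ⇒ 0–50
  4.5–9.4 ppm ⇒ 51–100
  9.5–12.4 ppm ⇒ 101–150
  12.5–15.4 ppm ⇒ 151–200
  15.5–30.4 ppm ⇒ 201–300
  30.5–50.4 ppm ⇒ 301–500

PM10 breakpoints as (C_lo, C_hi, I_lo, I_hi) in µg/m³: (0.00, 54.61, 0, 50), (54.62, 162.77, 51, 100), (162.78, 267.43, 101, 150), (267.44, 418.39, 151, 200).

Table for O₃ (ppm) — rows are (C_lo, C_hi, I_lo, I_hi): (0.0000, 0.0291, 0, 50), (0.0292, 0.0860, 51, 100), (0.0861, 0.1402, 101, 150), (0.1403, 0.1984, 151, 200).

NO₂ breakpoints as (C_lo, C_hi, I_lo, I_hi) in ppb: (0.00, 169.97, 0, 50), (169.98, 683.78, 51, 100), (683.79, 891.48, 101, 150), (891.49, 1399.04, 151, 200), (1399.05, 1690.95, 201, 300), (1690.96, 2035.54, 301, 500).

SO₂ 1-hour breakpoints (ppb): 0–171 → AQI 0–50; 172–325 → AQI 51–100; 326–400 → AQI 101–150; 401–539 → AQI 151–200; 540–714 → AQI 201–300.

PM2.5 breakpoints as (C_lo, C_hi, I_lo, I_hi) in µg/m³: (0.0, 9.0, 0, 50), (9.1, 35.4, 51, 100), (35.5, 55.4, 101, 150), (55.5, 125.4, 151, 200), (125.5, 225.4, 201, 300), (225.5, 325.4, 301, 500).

CO: row 4.5–9.4 (AQI 51–100). (100−51)·(7.6−4.5)/(9.4−4.5) + 51 = 49·3.1/4.9 + 51 ≈ 82.00 → 82.
PM10 137.15: bracket 54.62–162.77 → index 51–100; slope 49/108.15, offset 82.53.
AQI = 51 + 49/108.15·82.53 ≈ 88.39 ⇒ 88.
O₃: 0.1257 lies in 0.0861–0.1402, so I_lo=101, I_hi=150, C_lo=0.0861, C_hi=0.1402.
(150−101)/(0.1402−0.0861) × (0.1257−0.0861) + 101 = 49/0.0541 × 0.0396 + 101 ≈ 136.87 → 137.
NO₂: 1434.44 ∈ [1399.05, 1690.95] ↔ index [201, 300].
201 + (1434.44−1399.05)·(300−201)/(1690.95−1399.05) = 201 + 35.39·99/291.90 ≈ 213.00, so AQI = 213.
SO₂: 41 lies in 0–171, so I_lo=0, I_hi=50, C_lo=0, C_hi=171.
(50−0)/(171−0) × (41−0) + 0 = 50/171 × 41 + 0 ≈ 11.99 → 12.
PM2.5 10.7: bracket 9.1–35.4 → index 51–100; slope 49/26.3, offset 1.6.
AQI = 51 + 49/26.3·1.6 ≈ 53.98 ⇒ 54.
Sub-indices: CO→82, PM10→88, O₃→137, NO₂→213, SO₂→12, PM2.5→54. Ranked high→low: 213, 137, 88, 82, 54, 12. Second-highest sub-index = 137.

137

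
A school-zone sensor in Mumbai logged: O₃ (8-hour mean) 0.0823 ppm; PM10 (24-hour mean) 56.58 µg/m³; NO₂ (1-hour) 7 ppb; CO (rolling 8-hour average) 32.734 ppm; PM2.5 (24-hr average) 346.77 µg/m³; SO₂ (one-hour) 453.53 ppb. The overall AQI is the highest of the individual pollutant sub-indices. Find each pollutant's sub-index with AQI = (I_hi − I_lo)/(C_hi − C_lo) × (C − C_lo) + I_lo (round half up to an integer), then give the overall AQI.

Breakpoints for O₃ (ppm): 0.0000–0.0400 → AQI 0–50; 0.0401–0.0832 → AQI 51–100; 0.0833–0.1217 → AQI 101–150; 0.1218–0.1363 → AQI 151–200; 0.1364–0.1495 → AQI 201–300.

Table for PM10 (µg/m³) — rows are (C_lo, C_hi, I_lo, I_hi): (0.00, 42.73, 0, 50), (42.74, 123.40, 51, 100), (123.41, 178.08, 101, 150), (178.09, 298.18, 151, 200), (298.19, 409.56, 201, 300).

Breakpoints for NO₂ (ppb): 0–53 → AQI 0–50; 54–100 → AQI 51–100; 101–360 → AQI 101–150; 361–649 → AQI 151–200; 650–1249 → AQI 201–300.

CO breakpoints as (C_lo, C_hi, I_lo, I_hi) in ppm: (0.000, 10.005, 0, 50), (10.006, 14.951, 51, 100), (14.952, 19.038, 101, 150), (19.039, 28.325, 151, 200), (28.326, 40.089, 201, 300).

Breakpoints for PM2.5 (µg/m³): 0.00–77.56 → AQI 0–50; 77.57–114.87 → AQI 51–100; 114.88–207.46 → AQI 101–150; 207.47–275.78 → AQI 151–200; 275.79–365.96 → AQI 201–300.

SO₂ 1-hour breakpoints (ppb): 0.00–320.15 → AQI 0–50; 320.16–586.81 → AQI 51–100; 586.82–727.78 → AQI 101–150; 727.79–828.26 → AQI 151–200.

O₃: 0.0823 ∈ [0.0401, 0.0832] ↔ index [51, 100].
51 + (0.0823−0.0401)·(100−51)/(0.0832−0.0401) = 51 + 0.0422·49/0.0431 ≈ 98.98, so AQI = 99.
PM10: 56.58 lies in 42.74–123.40, so I_lo=51, I_hi=100, C_lo=42.74, C_hi=123.40.
(100−51)/(123.40−42.74) × (56.58−42.74) + 51 = 49/80.66 × 13.84 + 51 ≈ 59.41 → 59.
NO₂: row 0–53 (AQI 0–50). (50−0)·(7−0)/(53−0) + 0 = 50·7/53 + 0 ≈ 6.60 → 7.
CO: 32.734 lies in 28.326–40.089, so I_lo=201, I_hi=300, C_lo=28.326, C_hi=40.089.
(300−201)/(40.089−28.326) × (32.734−28.326) + 201 = 99/11.763 × 4.408 + 201 ≈ 238.10 → 238.
PM2.5: 346.77 lies in 275.79–365.96, so I_lo=201, I_hi=300, C_lo=275.79, C_hi=365.96.
(300−201)/(365.96−275.79) × (346.77−275.79) + 201 = 99/90.17 × 70.98 + 201 ≈ 278.93 → 279.
SO₂: 453.53 ∈ [320.16, 586.81] ↔ index [51, 100].
51 + (453.53−320.16)·(100−51)/(586.81−320.16) = 51 + 133.37·49/266.65 ≈ 75.51, so AQI = 76.
Sub-indices: O₃→99, PM10→59, NO₂→7, CO→238, PM2.5→279, SO₂→76. Overall AQI = max = 279; dominant pollutant is PM2.5.
AQI 279: Very Unhealthy.

279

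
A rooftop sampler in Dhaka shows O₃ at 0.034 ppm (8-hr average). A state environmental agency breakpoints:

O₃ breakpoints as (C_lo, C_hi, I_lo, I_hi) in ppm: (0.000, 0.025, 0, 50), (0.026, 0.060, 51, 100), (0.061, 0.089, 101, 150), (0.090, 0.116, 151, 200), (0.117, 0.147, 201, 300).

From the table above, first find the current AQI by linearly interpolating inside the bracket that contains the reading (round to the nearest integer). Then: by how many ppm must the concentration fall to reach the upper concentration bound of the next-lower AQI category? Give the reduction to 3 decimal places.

0.009

O₃: row 0.026–0.060 (AQI 51–100). (100−51)·(0.034−0.026)/(0.060−0.026) + 51 = 49·0.008/0.034 + 51 ≈ 62.53 → 63.
Current AQI 63 is in the Moderate range (51–100). The next-lower category tops out at AQI 50, whose upper concentration bound is 0.025 ppm.
Reduction needed = 0.034 − 0.025 = 0.009 ppm.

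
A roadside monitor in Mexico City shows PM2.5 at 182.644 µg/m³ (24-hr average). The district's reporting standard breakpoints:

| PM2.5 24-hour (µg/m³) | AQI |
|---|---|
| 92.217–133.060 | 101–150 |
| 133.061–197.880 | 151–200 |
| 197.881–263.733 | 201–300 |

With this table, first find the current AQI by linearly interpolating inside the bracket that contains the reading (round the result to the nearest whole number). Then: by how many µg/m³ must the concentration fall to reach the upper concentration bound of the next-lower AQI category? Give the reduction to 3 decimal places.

49.584

PM2.5: 182.644 ∈ [133.061, 197.880] ↔ index [151, 200].
151 + (182.644−133.061)·(200−151)/(197.880−133.061) = 151 + 49.583·49/64.819 ≈ 188.48, so AQI = 188.
Current AQI 188 is in the Unhealthy range (151–200). The next-lower category tops out at AQI 150, whose upper concentration bound is 133.060 µg/m³.
Reduction needed = 182.644 − 133.060 = 49.584 µg/m³.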